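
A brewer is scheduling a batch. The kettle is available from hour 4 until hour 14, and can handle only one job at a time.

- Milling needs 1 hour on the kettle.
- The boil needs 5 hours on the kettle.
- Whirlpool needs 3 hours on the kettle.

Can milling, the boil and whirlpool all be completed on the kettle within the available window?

Yes

The kettle window is 14 − 4 = 10 hours.
Running back to back, the jobs need 1 + 5 + 3 = 9 hours on the kettle.
Since 9 ≤ 10, they fit within the window.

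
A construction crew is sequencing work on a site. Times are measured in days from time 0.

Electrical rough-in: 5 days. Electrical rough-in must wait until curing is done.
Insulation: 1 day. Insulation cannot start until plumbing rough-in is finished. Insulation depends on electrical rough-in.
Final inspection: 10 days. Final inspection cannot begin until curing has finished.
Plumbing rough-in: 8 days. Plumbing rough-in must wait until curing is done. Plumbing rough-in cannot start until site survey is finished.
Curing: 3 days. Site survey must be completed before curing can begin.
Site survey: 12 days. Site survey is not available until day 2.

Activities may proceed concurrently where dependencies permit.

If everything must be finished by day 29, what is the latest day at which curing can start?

16

To finish by day 29, insulation (duration 1) must start no later than day 28.
Plumbing rough-in feeds into insulation (must start by day 28); so plumbing rough-in must finish by day 28 and therefore start by day 20.
Electrical rough-in has to be done before insulation (must start by day 28). That means finishing by day 28, i.e. starting by 28 − 5 = day 23.
Final inspection must finish by day 29; it takes 10 days, so it must start by 29 − 10 = day 19.
Curing has several dependents: plumbing rough-in (must start by day 20); electrical rough-in (must start by day 23); final inspection (must start by day 19). The earliest of those limits is day 19, so curing must start by 19 − 3 = day 16.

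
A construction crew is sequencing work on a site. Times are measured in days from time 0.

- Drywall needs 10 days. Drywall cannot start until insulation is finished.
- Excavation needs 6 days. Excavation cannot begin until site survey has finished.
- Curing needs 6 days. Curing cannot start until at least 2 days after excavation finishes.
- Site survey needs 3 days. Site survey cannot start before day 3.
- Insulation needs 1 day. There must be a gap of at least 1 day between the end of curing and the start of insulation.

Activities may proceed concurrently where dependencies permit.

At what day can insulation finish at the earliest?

Site survey waits on its own release at day 3, so it starts at day 3 and finishes at 3 + 3 = day 6.
Excavation waits on site survey (finishes day 6), so it starts at day 6 and finishes at 6 + 6 = day 12.
After excavation (finishes day 12, plus 2-day gap → day 14), curing can start at day 14 and finishes at day 20.
Insulation cannot begin until curing (finishes day 20, plus 1-day gap → day 21). It runs from day 21 to 21 + 1 = day 22.

22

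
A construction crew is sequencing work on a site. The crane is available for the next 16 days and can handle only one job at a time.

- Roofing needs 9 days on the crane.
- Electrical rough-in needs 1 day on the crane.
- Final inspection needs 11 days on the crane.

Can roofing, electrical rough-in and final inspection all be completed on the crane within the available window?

No

Running back to back, the jobs need 9 + 1 + 11 = 21 days on the crane.
Since 21 > 16, they cannot all fit.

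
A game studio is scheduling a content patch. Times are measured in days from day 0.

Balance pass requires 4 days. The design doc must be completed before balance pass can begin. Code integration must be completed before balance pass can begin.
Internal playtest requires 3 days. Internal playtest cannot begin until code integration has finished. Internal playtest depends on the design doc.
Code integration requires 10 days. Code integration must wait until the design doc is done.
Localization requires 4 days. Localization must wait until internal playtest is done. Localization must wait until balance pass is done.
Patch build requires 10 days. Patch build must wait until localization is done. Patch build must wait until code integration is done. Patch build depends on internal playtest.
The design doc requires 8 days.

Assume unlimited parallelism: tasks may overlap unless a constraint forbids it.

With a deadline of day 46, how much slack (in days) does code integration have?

The design doc has no prerequisites, so it starts at day 0 and finishes at day 8.
After the design doc (finishes day 8), code integration can start at day 8 and finishes at day 18.

Working backward from the deadline:
To finish by day 46, patch build (duration 10) must start no later than day 36.
Localization feeds into patch build (must start by day 36); so localization must finish by day 36 and therefore start by day 32.
Internal playtest feeds localization (must start by day 32); patch build (must start by day 36). Taking the minimum, internal playtest must finish by day 32 and start by 32 − 3 = day 29.
Since localization (must start by day 32) depends on it, balance pass must finish by day 32. Backing off its 4-day duration gives a latest start of day 28.
Code integration has several dependents: internal playtest (must start by day 29); balance pass (must start by day 28); patch build (must start by day 36). The earliest of those limits is day 28, so code integration must start by 28 − 10 = day 18.
So code integration can start as early as day 8 and as late as day 18, giving 18 − 8 = 10 days of slack.

10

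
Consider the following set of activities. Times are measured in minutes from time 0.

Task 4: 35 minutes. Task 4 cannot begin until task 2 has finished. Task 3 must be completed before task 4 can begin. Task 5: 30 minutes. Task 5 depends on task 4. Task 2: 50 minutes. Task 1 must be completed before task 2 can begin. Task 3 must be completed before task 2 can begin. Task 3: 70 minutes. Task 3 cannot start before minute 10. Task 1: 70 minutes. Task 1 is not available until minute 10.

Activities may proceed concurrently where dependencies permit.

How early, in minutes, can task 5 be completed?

195

Task 3 waits on its own release at minute 10, so it starts at minute 10 and finishes at 10 + 70 = minute 80.
Task 1 waits on its own release at minute 10, so it starts at minute 10 and finishes at 10 + 70 = minute 80.
Task 2 cannot start until task 1 (finishes minute 80); task 3 (finishes minute 80). The controlling bound is minute 80, so task 2 finishes at 80 + 50 = minute 130.
Task 4 has to wait for task 2 (finishes minute 130); task 3 (finishes minute 80). The latest of these is minute 130, so task 4 runs minute 130 to 130 + 35 = minute 165.
Task 5 cannot begin until task 4 (finishes minute 165). It runs from minute 165 to 165 + 30 = minute 195.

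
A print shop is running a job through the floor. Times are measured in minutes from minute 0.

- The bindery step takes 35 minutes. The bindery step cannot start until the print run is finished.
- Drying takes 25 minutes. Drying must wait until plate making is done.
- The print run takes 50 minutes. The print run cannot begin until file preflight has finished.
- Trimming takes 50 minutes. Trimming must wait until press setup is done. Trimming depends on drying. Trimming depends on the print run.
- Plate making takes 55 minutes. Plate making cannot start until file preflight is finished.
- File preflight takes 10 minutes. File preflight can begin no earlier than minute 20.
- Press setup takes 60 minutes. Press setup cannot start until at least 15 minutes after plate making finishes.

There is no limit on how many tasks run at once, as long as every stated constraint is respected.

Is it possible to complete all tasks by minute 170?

File preflight waits on its own release at minute 20, so it starts at minute 20 and finishes at 20 + 10 = minute 30.
After file preflight (finishes minute 30), the print run can start at minute 30 and finishes at minute 80.
The bindery step cannot begin until the print run (finishes minute 80). It runs from minute 80 to 80 + 35 = minute 115.
After file preflight (finishes minute 30), plate making can start at minute 30 and finishes at minute 85.
Drying cannot begin until plate making (finishes minute 85). It runs from minute 85 to 85 + 25 = minute 110.
After plate making (finishes minute 85, plus 15-minute gap → minute 100), press setup can start at minute 100 and finishes at minute 160.
For trimming: press setup (finishes minute 160); drying (finishes minute 110); the print run (finishes minute 80). Taking the maximum gives a start of minute 160, and it finishes at 160 + 50 = minute 210.
The earliest everything can be done is minute 210, which is after the deadline of 170, so it is not possible.

No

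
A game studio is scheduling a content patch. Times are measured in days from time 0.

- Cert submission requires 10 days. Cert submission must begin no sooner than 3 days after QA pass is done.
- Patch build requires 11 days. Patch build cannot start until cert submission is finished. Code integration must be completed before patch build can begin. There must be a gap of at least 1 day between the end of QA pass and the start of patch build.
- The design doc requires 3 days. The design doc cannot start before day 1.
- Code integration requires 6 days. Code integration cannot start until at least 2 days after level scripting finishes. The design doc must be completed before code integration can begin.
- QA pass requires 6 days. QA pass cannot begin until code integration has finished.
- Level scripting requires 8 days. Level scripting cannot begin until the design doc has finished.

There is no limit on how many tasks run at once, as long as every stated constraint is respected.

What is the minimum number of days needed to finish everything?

50

The design doc waits on its own release at day 1, so it starts at day 1 and finishes at 1 + 3 = day 4.
Level scripting waits on the design doc (finishes day 4), so it starts at day 4 and finishes at 4 + 8 = day 12.
Code integration needs all of level scripting (finishes day 12, plus 2-day gap → day 14); the design doc (finishes day 4). That puts its earliest start at day 14; it finishes at 14 + 6 = day 20.
QA pass waits on code integration (finishes day 20), so it starts at day 20 and finishes at 20 + 6 = day 26.
After QA pass (finishes day 26, plus 3-day gap → day 29), cert submission can start at day 29 and finishes at day 39.
Patch build cannot start until cert submission (finishes day 39); code integration (finishes day 20); QA pass (finishes day 26, plus 1-day gap → day 27). The controlling bound is day 39, so patch build finishes at 39 + 11 = day 50.
All tasks are finished once the last one completes. Finish times: The design doc at 4, Level scripting at 12, Code integration at 20, QA pass at 26, Cert submission at 39, Patch build at 50. The latest is day 50.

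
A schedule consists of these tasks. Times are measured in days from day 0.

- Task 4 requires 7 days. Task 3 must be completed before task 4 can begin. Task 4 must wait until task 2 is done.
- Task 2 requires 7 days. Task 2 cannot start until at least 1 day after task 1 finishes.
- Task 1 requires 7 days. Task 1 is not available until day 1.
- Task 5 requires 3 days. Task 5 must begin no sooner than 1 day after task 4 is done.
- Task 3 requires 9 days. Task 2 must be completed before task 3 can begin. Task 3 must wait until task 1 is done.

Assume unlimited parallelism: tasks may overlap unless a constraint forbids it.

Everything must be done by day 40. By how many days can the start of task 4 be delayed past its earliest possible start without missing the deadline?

4

After its own release at day 1, task 1 can start at day 1 and finishes at day 8.
After task 1 (finishes day 8, plus 1-day gap → day 9), task 2 can start at day 9 and finishes at day 16.
For task 3: task 2 (finishes day 16); task 1 (finishes day 8). Taking the maximum gives a start of day 16, and it finishes at 16 + 9 = day 25.
For task 4: task 3 (finishes day 25); task 2 (finishes day 16). Taking the maximum gives a start of day 25, and it finishes at 25 + 7 = day 32.

Working backward from the deadline:
Task 5 must finish by day 40; it takes 3 days, so it must start by 40 − 3 = day 37.
Task 4 must finish before task 5 (must start by day 37, minus 1-day gap → day 36). With a 7-day duration, task 4 must start by 36 − 7 = day 29.
So task 4 can start as early as day 25 and as late as day 29, giving 29 − 25 = 4 days of slack.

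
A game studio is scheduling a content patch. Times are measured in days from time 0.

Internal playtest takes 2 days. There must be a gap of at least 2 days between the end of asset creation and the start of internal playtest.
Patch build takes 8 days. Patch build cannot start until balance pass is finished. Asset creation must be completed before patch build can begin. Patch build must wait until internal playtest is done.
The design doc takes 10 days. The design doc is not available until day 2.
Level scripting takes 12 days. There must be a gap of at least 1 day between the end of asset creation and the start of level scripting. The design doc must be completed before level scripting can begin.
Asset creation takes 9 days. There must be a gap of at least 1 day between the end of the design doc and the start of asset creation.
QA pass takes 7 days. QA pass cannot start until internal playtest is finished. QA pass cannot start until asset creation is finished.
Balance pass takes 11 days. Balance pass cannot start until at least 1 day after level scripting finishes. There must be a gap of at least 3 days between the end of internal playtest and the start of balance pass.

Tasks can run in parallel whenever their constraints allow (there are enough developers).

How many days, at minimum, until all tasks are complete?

55

The design doc cannot begin until its own release at day 2. It runs from day 2 to 2 + 10 = day 12.
Asset creation cannot begin until the design doc (finishes day 12, plus 1-day gap → day 13). It runs from day 13 to 13 + 9 = day 22.
After asset creation (finishes day 22, plus 2-day gap → day 24), internal playtest can start at day 24 and finishes at day 26.
QA pass has to wait for internal playtest (finishes day 26); asset creation (finishes day 22). The latest of these is day 26, so QA pass runs day 26 to 26 + 7 = day 33.
Level scripting needs all of asset creation (finishes day 22, plus 1-day gap → day 23); the design doc (finishes day 12). That puts its earliest start at day 23; it finishes at 23 + 12 = day 35.
Balance pass has to wait for level scripting (finishes day 35, plus 1-day gap → day 36); internal playtest (finishes day 26, plus 3-day gap → day 29). The latest of these is day 36, so balance pass runs day 36 to 36 + 11 = day 47.
For patch build: balance pass (finishes day 47); asset creation (finishes day 22); internal playtest (finishes day 26). Taking the maximum gives a start of day 47, and it finishes at 47 + 8 = day 55.
All tasks are finished once the last one completes. Finish times: The design doc at 12, Asset creation at 22, Level scripting at 35, Internal playtest at 26, Balance pass at 47, QA pass at 33, Patch build at 55. The latest is day 55.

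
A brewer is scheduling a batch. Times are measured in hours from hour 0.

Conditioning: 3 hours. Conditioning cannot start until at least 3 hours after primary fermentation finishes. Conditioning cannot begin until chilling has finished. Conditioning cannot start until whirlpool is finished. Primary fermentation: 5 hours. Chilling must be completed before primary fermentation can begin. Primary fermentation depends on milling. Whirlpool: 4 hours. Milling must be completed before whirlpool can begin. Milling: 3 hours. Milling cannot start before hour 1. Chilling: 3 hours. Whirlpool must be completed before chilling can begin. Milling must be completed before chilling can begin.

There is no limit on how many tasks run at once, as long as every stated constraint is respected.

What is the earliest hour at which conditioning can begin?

19

Milling waits on its own release at hour 1, so it starts at hour 1 and finishes at 1 + 3 = hour 4.
Whirlpool waits on milling (finishes hour 4), so it starts at hour 4 and finishes at 4 + 4 = hour 8.
Chilling has to wait for whirlpool (finishes hour 8); milling (finishes hour 4). The latest of these is hour 8, so chilling runs hour 8 to 8 + 3 = hour 11.
Primary fermentation needs all of chilling (finishes hour 11); milling (finishes hour 4). That puts its earliest start at hour 11; it finishes at 11 + 5 = hour 16.
Conditioning waits on primary fermentation (finishes hour 16, plus 3-hour gap → hour 19); chilling (finishes hour 11); whirlpool (finishes hour 8). The latest of these is hour 19, which is the earliest conditioning can start.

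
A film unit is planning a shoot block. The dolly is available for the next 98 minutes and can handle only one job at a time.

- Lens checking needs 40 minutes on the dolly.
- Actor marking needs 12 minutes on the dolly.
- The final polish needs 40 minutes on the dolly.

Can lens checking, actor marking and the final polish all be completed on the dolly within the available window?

Running back to back, the jobs need 40 + 12 + 40 = 92 minutes on the dolly.
Since 92 ≤ 98, they fit within the window.

Yes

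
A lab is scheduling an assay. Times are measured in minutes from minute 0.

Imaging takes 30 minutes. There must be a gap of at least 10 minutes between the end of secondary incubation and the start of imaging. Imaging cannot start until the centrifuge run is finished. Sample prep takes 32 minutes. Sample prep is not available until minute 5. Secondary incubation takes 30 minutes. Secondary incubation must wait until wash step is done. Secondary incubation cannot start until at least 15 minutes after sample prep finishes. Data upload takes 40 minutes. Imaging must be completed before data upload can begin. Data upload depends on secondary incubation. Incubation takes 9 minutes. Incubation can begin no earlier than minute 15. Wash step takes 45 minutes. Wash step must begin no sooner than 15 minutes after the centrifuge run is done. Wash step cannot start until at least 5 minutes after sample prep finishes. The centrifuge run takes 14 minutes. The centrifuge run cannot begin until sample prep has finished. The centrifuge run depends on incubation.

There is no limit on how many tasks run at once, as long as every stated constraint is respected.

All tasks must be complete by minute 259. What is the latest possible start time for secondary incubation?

149

Data upload has no dependents, so it just needs to finish by minute 259. Starting by 259 − 40 = minute 219 achieves that.
Since data upload (must start by minute 219) depends on it, imaging must finish by minute 219. Backing off its 30-minute duration gives a latest start of minute 189.
Secondary incubation feeds imaging (must start by minute 189, minus 10-minute gap → minute 179); data upload (must start by minute 219). Taking the minimum, secondary incubation must finish by minute 179 and start by 179 − 30 = minute 149.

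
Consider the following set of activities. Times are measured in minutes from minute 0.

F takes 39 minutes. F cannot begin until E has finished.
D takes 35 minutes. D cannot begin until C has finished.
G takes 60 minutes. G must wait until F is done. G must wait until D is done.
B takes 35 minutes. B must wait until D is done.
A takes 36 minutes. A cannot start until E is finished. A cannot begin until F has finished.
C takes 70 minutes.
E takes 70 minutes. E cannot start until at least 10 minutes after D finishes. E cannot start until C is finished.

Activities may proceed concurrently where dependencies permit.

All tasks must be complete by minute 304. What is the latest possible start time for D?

Nothing follows B; the deadline of minute 304 is its only limit. It must start by 304 − 35 = minute 269.
To finish by minute 304, A (duration 36) must start no later than minute 268.
G has no dependents, so it just needs to finish by minute 304. Starting by 304 − 60 = minute 244 achieves that.
F feeds A (must start by minute 268); G (must start by minute 244). Taking the minimum, F must finish by minute 244 and start by 244 − 39 = minute 205.
E must finish in time for A (must start by minute 268); F (must start by minute 205). The tightest is minute 205, so E must start by 205 − 70 = minute 135.
For D: B (must start by minute 269); E (must start by minute 135, minus 10-minute gap → minute 125); G (must start by minute 244). The most restrictive is minute 125; with a 35-minute duration, D must start by minute 90.

90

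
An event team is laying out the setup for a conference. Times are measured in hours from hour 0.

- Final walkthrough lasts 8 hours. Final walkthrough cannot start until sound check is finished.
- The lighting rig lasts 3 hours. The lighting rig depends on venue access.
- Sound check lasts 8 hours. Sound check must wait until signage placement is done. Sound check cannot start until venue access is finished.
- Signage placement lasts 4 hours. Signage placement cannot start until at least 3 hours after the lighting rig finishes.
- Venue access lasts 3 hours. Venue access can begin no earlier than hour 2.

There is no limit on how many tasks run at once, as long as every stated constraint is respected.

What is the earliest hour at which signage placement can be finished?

15

After its own release at hour 2, venue access can start at hour 2 and finishes at hour 5.
After venue access (finishes hour 5), the lighting rig can start at hour 5 and finishes at hour 8.
Signage placement waits on the lighting rig (finishes hour 8, plus 3-hour gap → hour 11), so it starts at hour 11 and finishes at 11 + 4 = hour 15.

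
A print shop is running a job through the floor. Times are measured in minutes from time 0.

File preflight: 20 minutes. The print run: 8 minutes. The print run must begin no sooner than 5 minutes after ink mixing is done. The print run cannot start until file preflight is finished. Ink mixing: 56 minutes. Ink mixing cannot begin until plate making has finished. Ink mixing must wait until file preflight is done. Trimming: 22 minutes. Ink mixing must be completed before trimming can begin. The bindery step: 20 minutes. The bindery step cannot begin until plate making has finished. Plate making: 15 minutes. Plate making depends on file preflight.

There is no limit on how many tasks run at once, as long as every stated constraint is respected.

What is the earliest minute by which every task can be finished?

113

Nothing blocks file preflight, so it runs from minute 0 to minute 20.
After file preflight (finishes minute 20), plate making can start at minute 20 and finishes at minute 35.
The bindery step waits on plate making (finishes minute 35), so it starts at minute 35 and finishes at 35 + 20 = minute 55.
Ink mixing needs all of plate making (finishes minute 35); file preflight (finishes minute 20). That puts its earliest start at minute 35; it finishes at 35 + 56 = minute 91.
After ink mixing (finishes minute 91), trimming can start at minute 91 and finishes at minute 113.
The print run cannot start until ink mixing (finishes minute 91, plus 5-minute gap → minute 96); file preflight (finishes minute 20). The controlling bound is minute 96, so the print run finishes at 96 + 8 = minute 104.
All tasks are finished once the last one completes. Finish times: File preflight at 20, Plate making at 35, Ink mixing at 91, The print run at 104, Trimming at 113, The bindery step at 55. The latest is minute 113.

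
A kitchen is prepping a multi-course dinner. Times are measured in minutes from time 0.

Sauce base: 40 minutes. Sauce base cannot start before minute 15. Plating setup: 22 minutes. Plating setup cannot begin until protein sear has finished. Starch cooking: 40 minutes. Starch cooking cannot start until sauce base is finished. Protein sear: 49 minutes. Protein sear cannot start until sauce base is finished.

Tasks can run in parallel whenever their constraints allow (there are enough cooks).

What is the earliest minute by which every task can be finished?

Sauce base waits on its own release at minute 15, so it starts at minute 15 and finishes at 15 + 40 = minute 55.
Starch cooking waits on sauce base (finishes minute 55), so it starts at minute 55 and finishes at 55 + 40 = minute 95.
Protein sear cannot begin until sauce base (finishes minute 55). It runs from minute 55 to 55 + 49 = minute 104.
Plating setup cannot begin until protein sear (finishes minute 104). It runs from minute 104 to 104 + 22 = minute 126.
All tasks are finished once the last one completes. Finish times: Sauce base at 55, Protein sear at 104, Starch cooking at 95, Plating setup at 126. The latest is minute 126.

126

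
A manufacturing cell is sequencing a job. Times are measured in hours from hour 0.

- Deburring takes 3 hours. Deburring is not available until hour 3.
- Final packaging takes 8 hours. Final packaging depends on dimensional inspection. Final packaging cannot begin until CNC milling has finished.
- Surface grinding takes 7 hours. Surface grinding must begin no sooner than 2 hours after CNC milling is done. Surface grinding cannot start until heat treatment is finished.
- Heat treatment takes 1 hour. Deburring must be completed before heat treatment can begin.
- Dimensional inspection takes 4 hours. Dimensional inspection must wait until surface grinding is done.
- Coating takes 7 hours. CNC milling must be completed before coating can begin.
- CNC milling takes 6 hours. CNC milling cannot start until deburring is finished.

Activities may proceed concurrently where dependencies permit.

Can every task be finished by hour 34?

Yes

Deburring waits on its own release at hour 3, so it starts at hour 3 and finishes at 3 + 3 = hour 6.
Heat treatment waits on deburring (finishes hour 6), so it starts at hour 6 and finishes at 6 + 1 = hour 7.
CNC milling waits on deburring (finishes hour 6), so it starts at hour 6 and finishes at 6 + 6 = hour 12.
After CNC milling (finishes hour 12), coating can start at hour 12 and finishes at hour 19.
Surface grinding cannot start until CNC milling (finishes hour 12, plus 2-hour gap → hour 14); heat treatment (finishes hour 7). The controlling bound is hour 14, so surface grinding finishes at 14 + 7 = hour 21.
Dimensional inspection waits on surface grinding (finishes hour 21), so it starts at hour 21 and finishes at 21 + 4 = hour 25.
Final packaging needs all of dimensional inspection (finishes hour 25); CNC milling (finishes hour 12). That puts its earliest start at hour 25; it finishes at 25 + 8 = hour 33.
Every task is finished by hour 33, which is no later than the deadline of 34, so the schedule is feasible.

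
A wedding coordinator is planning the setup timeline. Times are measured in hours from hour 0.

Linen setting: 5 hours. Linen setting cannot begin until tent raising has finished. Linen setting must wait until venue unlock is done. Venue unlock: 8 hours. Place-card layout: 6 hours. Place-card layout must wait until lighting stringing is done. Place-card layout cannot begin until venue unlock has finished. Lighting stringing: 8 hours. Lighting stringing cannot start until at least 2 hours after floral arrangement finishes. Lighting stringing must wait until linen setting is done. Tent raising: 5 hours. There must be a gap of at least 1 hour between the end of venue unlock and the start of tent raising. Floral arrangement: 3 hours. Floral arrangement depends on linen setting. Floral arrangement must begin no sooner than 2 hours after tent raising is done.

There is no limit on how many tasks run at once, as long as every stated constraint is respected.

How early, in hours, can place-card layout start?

Venue unlock has no prerequisites, so it starts at hour 0 and finishes at hour 8.
After venue unlock (finishes hour 8, plus 1-hour gap → hour 9), tent raising can start at hour 9 and finishes at hour 14.
Linen setting cannot start until tent raising (finishes hour 14); venue unlock (finishes hour 8). The controlling bound is hour 14, so linen setting finishes at 14 + 5 = hour 19.
Floral arrangement has to wait for linen setting (finishes hour 19); tent raising (finishes hour 14, plus 2-hour gap → hour 16). The latest of these is hour 19, so floral arrangement runs hour 19 to 19 + 3 = hour 22.
Lighting stringing cannot start until floral arrangement (finishes hour 22, plus 2-hour gap → hour 24); linen setting (finishes hour 19). The controlling bound is hour 24, so lighting stringing finishes at 24 + 8 = hour 32.
Place-card layout waits on lighting stringing (finishes hour 32); venue unlock (finishes hour 8). The latest of these is hour 32, which is the earliest place-card layout can start.

32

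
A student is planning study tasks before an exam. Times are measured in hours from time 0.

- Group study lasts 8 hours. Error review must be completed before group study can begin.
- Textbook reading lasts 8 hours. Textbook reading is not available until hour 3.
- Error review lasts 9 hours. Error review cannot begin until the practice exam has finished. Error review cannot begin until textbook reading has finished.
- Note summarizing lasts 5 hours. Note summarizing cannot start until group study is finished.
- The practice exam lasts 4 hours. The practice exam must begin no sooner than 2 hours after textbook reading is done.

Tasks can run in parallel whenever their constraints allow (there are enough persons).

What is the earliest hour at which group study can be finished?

34

Textbook reading cannot begin until its own release at hour 3. It runs from hour 3 to 3 + 8 = hour 11.
After textbook reading (finishes hour 11, plus 2-hour gap → hour 13), the practice exam can start at hour 13 and finishes at hour 17.
For error review: the practice exam (finishes hour 17); textbook reading (finishes hour 11). Taking the maximum gives a start of hour 17, and it finishes at 17 + 9 = hour 26.
Group study cannot begin until error review (finishes hour 26). It runs from hour 26 to 26 + 8 = hour 34.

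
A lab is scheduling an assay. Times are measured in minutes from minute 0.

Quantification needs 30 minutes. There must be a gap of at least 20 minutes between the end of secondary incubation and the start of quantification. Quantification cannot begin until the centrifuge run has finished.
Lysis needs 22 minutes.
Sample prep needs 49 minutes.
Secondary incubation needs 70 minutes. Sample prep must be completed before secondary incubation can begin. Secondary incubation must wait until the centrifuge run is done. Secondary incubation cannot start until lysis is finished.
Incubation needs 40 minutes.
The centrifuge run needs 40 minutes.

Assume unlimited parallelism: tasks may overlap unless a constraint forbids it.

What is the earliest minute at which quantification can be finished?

169

Nothing blocks the centrifuge run, so it runs from minute 0 to minute 40.
Lysis has no prerequisites, so it starts at minute 0 and finishes at minute 22.
Sample prep can start immediately at minute 0; it finishes at minute 49.
For secondary incubation: sample prep (finishes minute 49); the centrifuge run (finishes minute 40); lysis (finishes minute 22). Taking the maximum gives a start of minute 49, and it finishes at 49 + 70 = minute 119.
Quantification has to wait for secondary incubation (finishes minute 119, plus 20-minute gap → minute 139); the centrifuge run (finishes minute 40). The latest of these is minute 139, so quantification runs minute 139 to 139 + 30 = minute 169.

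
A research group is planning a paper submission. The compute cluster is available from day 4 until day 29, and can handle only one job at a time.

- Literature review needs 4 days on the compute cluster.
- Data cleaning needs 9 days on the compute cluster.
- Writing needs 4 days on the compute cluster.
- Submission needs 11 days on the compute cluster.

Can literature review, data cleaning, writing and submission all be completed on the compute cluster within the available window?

The compute cluster window is 29 − 4 = 25 days.
Running back to back, the jobs need 4 + 9 + 4 + 11 = 28 days on the compute cluster.
Since 28 > 25, they cannot all fit.

No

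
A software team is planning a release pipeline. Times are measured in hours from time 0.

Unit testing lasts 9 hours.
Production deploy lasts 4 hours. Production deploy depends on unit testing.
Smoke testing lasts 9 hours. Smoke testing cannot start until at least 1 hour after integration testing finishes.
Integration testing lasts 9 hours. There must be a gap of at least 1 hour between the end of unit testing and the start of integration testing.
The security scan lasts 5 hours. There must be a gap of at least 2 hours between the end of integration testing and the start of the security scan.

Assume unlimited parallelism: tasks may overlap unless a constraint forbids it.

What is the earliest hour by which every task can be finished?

29

Unit testing has no prerequisites, so it starts at hour 0 and finishes at hour 9.
After unit testing (finishes hour 9), production deploy can start at hour 9 and finishes at hour 13.
Integration testing cannot begin until unit testing (finishes hour 9, plus 1-hour gap → hour 10). It runs from hour 10 to 10 + 9 = hour 19.
Smoke testing cannot begin until integration testing (finishes hour 19, plus 1-hour gap → hour 20). It runs from hour 20 to 20 + 9 = hour 29.
The security scan cannot begin until integration testing (finishes hour 19, plus 2-hour gap → hour 21). It runs from hour 21 to 21 + 5 = hour 26.
All tasks are finished once the last one completes. Finish times: Unit testing at 9, Integration testing at 19, The security scan at 26, Smoke testing at 29, Production deploy at 13. The latest is hour 29.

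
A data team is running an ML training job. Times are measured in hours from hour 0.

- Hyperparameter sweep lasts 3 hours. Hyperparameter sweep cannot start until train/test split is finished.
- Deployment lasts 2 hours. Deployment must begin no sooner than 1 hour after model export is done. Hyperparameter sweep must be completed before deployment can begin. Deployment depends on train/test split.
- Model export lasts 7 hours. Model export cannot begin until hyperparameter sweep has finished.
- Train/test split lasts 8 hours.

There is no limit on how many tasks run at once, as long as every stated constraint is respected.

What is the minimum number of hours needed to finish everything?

Train/test split can start immediately at hour 0; it finishes at hour 8.
After train/test split (finishes hour 8), hyperparameter sweep can start at hour 8 and finishes at hour 11.
Model export waits on hyperparameter sweep (finishes hour 11), so it starts at hour 11 and finishes at 11 + 7 = hour 18.
Deployment has to wait for model export (finishes hour 18, plus 1-hour gap → hour 19); hyperparameter sweep (finishes hour 11); train/test split (finishes hour 8). The latest of these is hour 19, so deployment runs hour 19 to 19 + 2 = hour 21.
All tasks are finished once the last one completes. Finish times: Train/test split at 8, Hyperparameter sweep at 11, Model export at 18, Deployment at 21. The latest is hour 21.

21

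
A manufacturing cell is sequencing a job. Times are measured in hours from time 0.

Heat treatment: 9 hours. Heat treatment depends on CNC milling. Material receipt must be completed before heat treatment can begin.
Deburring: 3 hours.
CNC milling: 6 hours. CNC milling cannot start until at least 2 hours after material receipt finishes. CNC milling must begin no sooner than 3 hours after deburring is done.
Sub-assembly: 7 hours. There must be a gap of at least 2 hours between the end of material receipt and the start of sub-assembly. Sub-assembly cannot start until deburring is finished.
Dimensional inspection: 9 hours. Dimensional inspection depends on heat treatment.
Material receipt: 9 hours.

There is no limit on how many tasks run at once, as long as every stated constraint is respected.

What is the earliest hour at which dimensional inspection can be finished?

35

Nothing blocks deburring, so it runs from hour 0 to hour 3.
Nothing blocks material receipt, so it runs from hour 0 to hour 9.
CNC milling needs all of material receipt (finishes hour 9, plus 2-hour gap → hour 11); deburring (finishes hour 3, plus 3-hour gap → hour 6). That puts its earliest start at hour 11; it finishes at 11 + 6 = hour 17.
Heat treatment needs all of CNC milling (finishes hour 17); material receipt (finishes hour 9). That puts its earliest start at hour 17; it finishes at 17 + 9 = hour 26.
After heat treatment (finishes hour 26), dimensional inspection can start at hour 26 and finishes at hour 35.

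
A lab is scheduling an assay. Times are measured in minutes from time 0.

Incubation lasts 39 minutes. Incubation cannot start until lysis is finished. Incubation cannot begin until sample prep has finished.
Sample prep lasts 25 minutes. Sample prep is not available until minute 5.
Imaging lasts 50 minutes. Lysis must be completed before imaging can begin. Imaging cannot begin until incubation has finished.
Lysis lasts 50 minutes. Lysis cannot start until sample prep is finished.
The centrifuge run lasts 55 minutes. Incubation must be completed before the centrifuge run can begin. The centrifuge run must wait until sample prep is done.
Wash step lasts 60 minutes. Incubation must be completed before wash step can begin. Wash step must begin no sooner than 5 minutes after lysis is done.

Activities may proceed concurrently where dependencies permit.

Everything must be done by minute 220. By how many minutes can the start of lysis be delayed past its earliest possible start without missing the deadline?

Sample prep cannot begin until its own release at minute 5. It runs from minute 5 to 5 + 25 = minute 30.
After sample prep (finishes minute 30), lysis can start at minute 30 and finishes at minute 80.

Working backward from the deadline:
To finish by minute 220, the centrifuge run (duration 55) must start no later than minute 165.
Wash step has no dependents, so it just needs to finish by minute 220. Starting by 220 − 60 = minute 160 achieves that.
Imaging has no dependents, so it just needs to finish by minute 220. Starting by 220 − 50 = minute 170 achieves that.
Incubation feeds the centrifuge run (must start by minute 165); wash step (must start by minute 160); imaging (must start by minute 170). Taking the minimum, incubation must finish by minute 160 and start by 160 − 39 = minute 121.
Lysis feeds incubation (must start by minute 121); wash step (must start by minute 160, minus 5-minute gap → minute 155); imaging (must start by minute 170). Taking the minimum, lysis must finish by minute 121 and start by 121 − 50 = minute 71.
So lysis can start as early as minute 30 and as late as minute 71, giving 71 − 30 = 41 minutes of slack.

41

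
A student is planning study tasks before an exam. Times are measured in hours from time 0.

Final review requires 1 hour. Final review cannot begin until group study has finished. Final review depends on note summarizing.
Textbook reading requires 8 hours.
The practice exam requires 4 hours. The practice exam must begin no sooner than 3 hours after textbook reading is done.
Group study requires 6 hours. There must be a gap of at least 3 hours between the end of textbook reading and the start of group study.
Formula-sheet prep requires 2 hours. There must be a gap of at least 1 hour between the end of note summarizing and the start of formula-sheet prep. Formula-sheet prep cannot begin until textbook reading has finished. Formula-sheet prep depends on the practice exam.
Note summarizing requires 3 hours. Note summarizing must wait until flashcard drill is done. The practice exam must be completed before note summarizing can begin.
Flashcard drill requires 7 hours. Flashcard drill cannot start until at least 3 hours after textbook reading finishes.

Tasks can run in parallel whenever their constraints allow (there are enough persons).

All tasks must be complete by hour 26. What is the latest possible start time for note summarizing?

20

Formula-sheet prep must finish by hour 26; it takes 2 hours, so it must start by 26 − 2 = hour 24.
Nothing follows final review; the deadline of hour 26 is its only limit. It must start by 26 − 1 = hour 25.
Note summarizing has several dependents: formula-sheet prep (must start by hour 24, minus 1-hour gap → hour 23); final review (must start by hour 25). The earliest of those limits is hour 23, so note summarizing must start by 23 − 3 = hour 20.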